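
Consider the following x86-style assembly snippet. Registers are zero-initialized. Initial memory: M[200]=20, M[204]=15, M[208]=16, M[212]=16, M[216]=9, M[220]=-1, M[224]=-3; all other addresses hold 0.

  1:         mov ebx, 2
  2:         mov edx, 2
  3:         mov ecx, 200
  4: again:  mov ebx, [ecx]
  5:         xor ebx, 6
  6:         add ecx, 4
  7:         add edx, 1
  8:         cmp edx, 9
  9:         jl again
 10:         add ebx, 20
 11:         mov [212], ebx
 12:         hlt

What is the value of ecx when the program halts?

after mov ebx, 2: ebx=2
after mov edx, 2: edx=2
after mov ecx, 200: ecx=200
after mov ebx, [ecx]: ebx=M[200]=20
after xor ebx, 6: ebx=20^6=18
after add ecx, 4: ecx=200+4=204
after add edx, 1: edx=2+1=3
cmp edx, 9  (cmp 3,9)
jl again: taken
after mov ebx, [ecx]: ebx=M[204]=15
after xor ebx, 6: ebx=15^6=9
after add ecx, 4: ecx=204+4=208
after add edx, 1: edx=3+1=4
cmp edx, 9  (cmp 4,9)
jl again: taken
after mov ebx, [ecx]: ebx=M[208]=16
after xor ebx, 6: ebx=16^6=22
after add ecx, 4: ecx=208+4=212
after add edx, 1: edx=4+1=5
cmp edx, 9  (cmp 5,9)
jl again: taken
after mov ebx, [ecx]: ebx=M[212]=16
after xor ebx, 6: ebx=16^6=22
after add ecx, 4: ecx=212+4=216
after add edx, 1: edx=5+1=6
cmp edx, 9  (cmp 6,9)
jl again: taken
after mov ebx, [ecx]: ebx=M[216]=9
after xor ebx, 6: ebx=9^6=15
after add ecx, 4: ecx=216+4=220
after add edx, 1: edx=6+1=7
cmp edx, 9  (cmp 7,9)
jl again: taken
after mov ebx, [ecx]: ebx=M[220]=-1
after xor ebx, 6: ebx=(-1)^6=-7
after add ecx, 4: ecx=220+4=224
after add edx, 1: edx=7+1=8
cmp edx, 9  (cmp 8,9)
jl again: taken
after mov ebx, [ecx]: ebx=M[224]=-3
after xor ebx, 6: ebx=(-3)^6=-5
after add ecx, 4: ecx=224+4=228
after add edx, 1: edx=8+1=9
cmp edx, 9  (cmp 9,9)
jl again: not taken
after add ebx, 20: ebx=(-5)+20=15
mov [212], ebx → M[212]=15
halt.

228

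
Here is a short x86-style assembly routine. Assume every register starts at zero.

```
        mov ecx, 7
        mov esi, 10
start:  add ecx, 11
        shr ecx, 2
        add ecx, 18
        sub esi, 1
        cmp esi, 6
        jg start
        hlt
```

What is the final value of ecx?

27

ecx=7
esi=10
ecx=7+11=18
ecx=18>>2=4
ecx=4+18=22
esi=10-1=9
cmp esi, 6  (cmp 9,6)
jg start: taken
ecx=22+11=33
ecx=33>>2=8
ecx=8+18=26
esi=9-1=8
cmp esi, 6  (cmp 8,6)
jg start: taken
ecx=26+11=37
ecx=37>>2=9
ecx=9+18=27
esi=8-1=7
cmp esi, 6  (cmp 7,6)
jg start: taken
ecx=27+11=38
ecx=38>>2=9
ecx=9+18=27
esi=7-1=6
cmp esi, 6  (cmp 6,6)
jg start: not taken
halt.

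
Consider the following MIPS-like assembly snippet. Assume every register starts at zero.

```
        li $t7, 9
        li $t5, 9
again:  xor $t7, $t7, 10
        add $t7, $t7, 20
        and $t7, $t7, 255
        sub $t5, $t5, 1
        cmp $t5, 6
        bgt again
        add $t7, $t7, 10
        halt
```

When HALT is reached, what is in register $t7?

89

after li $t7, 9: $t7=9
after li $t5, 9: $t5=9
after xor $t7, $t7, 10: $t7=9^10=3
after add $t7, $t7, 20: $t7=3+20=23
after and $t7, $t7, 255: $t7=23&255=23
after sub $t5, $t5, 1: $t5=9-1=8
cmp $t5, 6  (cmp 8,6)
bgt again: taken
after xor $t7, $t7, 10: $t7=23^10=29
after add $t7, $t7, 20: $t7=29+20=49
after and $t7, $t7, 255: $t7=49&255=49
after sub $t5, $t5, 1: $t5=8-1=7
cmp $t5, 6  (cmp 7,6)
bgt again: taken
after xor $t7, $t7, 10: $t7=49^10=59
after add $t7, $t7, 20: $t7=59+20=79
after and $t7, $t7, 255: $t7=79&255=79
after sub $t5, $t5, 1: $t5=7-1=6
cmp $t5, 6  (cmp 6,6)
bgt again: not taken
after add $t7, $t7, 10: $t7=79+10=89
halt.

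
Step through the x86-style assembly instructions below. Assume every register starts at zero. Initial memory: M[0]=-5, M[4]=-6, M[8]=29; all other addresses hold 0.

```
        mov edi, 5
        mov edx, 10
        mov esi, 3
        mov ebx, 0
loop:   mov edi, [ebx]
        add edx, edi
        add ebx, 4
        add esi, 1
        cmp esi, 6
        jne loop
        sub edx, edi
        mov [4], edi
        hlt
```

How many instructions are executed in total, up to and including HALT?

after mov edi, 5: edi=5
after mov edx, 10: edx=10
after mov esi, 3: esi=3
after mov ebx, 0: ebx=0
after mov edi, [ebx]: edi=M[0]=-5
after add edx, edi: edx=10+(-5)=5
after add ebx, 4: ebx=0+4=4
after add esi, 1: esi=3+1=4
cmp esi, 6  (cmp 4,6)
jne loop: taken
after mov edi, [ebx]: edi=M[4]=-6
after add edx, edi: edx=5+(-6)=-1
after add ebx, 4: ebx=4+4=8
after add esi, 1: esi=4+1=5
cmp esi, 6  (cmp 5,6)
jne loop: taken
after mov edi, [ebx]: edi=M[8]=29
after add edx, edi: edx=(-1)+29=28
after add ebx, 4: ebx=8+4=12
after add esi, 1: esi=5+1=6
cmp esi, 6  (cmp 6,6)
jne loop: not taken
after sub edx, edi: edx=28-29=-1
mov [4], edi → M[4]=29
halt.
Total executed instructions: 25.

25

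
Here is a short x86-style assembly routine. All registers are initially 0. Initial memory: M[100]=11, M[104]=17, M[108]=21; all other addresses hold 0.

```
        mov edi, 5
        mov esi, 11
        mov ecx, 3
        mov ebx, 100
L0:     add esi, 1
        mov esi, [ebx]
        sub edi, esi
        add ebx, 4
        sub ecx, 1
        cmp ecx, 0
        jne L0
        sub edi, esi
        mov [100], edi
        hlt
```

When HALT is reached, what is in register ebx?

edi=5
esi=11
ecx=3
ebx=100
esi=11+1=12
esi=M[100]=11
edi=5-11=-6
ebx=100+4=104
ecx=3-1=2
cmp ecx, 0  (cmp 2,0)
jne L0: taken
esi=11+1=12
esi=M[104]=17
edi=(-6)-17=-23
ebx=104+4=108
ecx=2-1=1
cmp ecx, 0  (cmp 1,0)
jne L0: taken
esi=17+1=18
esi=M[108]=21
edi=(-23)-21=-44
ebx=108+4=112
ecx=1-1=0
cmp ecx, 0  (cmp 0,0)
jne L0: not taken
edi=(-44)-21=-65
mov [100], edi → M[100]=-65
halt.

112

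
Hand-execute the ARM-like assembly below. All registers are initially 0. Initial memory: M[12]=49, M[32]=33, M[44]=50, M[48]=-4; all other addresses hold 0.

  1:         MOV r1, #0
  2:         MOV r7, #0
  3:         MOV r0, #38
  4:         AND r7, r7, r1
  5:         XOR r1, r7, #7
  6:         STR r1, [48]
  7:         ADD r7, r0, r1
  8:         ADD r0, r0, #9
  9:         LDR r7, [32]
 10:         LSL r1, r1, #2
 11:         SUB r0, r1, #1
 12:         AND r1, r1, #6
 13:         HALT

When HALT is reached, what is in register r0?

r1=0
r7=0
r0=38
r7=0&0=0
r1=0^7=7
STR r1, [48] → M[48]=7
r7=38+7=45
r0=38+9=47
r7=M[32]=33
r1=7<<2=28
r0=28-1=27
r1=28&6=4
halt.

27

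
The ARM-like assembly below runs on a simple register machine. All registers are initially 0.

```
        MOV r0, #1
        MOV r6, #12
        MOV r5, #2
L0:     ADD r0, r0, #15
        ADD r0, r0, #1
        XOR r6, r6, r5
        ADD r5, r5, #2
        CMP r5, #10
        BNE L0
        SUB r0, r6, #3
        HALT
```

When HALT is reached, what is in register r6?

4

after MOV r0, #1: r0=1
after MOV r6, #12: r6=12
after MOV r5, #2: r5=2
after ADD r0, r0, #15: r0=1+15=16
after ADD r0, r0, #1: r0=16+1=17
after XOR r6, r6, r5: r6=12^2=14
after ADD r5, r5, #2: r5=2+2=4
CMP r5, #10  (cmp 4,10)
BNE L0: taken
after ADD r0, r0, #15: r0=17+15=32
after ADD r0, r0, #1: r0=32+1=33
after XOR r6, r6, r5: r6=14^4=10
after ADD r5, r5, #2: r5=4+2=6
CMP r5, #10  (cmp 6,10)
BNE L0: taken
after ADD r0, r0, #15: r0=33+15=48
after ADD r0, r0, #1: r0=48+1=49
after XOR r6, r6, r5: r6=10^6=12
after ADD r5, r5, #2: r5=6+2=8
CMP r5, #10  (cmp 8,10)
BNE L0: taken
after ADD r0, r0, #15: r0=49+15=64
after ADD r0, r0, #1: r0=64+1=65
after XOR r6, r6, r5: r6=12^8=4
after ADD r5, r5, #2: r5=8+2=10
CMP r5, #10  (cmp 10,10)
BNE L0: not taken
after SUB r0, r6, #3: r0=4-3=1
halt.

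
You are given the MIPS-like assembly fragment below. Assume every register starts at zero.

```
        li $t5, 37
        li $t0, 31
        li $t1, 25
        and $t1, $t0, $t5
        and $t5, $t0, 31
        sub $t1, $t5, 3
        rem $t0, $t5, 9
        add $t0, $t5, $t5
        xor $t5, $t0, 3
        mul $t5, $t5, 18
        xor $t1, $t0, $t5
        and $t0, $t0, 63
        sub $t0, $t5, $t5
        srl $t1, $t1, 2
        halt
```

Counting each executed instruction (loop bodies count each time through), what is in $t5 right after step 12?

after li $t5, 37: $t5=37
after li $t0, 31: $t0=31
after li $t1, 25: $t1=25
after and $t1, $t0, $t5: $t1=31&37=5
after and $t5, $t0, 31: $t5=31&31=31
after sub $t1, $t5, 3: $t1=31-3=28
after rem $t0, $t5, 9: $t0=31%9=4
after add $t0, $t5, $t5: $t0=31+31=62
after xor $t5, $t0, 3: $t5=62^3=61
after mul $t5, $t5, 18: $t5=61*18=1098
after xor $t1, $t0, $t5: $t1=62^1098=1140
after and $t0, $t0, 63: $t0=62&63=62
After step 12: $t5 = 1098.

1098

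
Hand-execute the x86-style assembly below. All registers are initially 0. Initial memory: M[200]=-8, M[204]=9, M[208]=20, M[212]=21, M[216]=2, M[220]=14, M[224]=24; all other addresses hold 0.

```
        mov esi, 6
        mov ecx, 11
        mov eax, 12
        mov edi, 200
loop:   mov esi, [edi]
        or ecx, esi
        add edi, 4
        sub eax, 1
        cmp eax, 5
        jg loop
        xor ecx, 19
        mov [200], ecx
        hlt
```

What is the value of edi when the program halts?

esi=6
ecx=11
eax=12
edi=200
esi=M[200]=-8
ecx=11|(-8)=-5
edi=200+4=204
eax=12-1=11
cmp eax, 5  (cmp 11,5)
jg loop: taken
esi=M[204]=9
ecx=(-5)|9=-5
edi=204+4=208
eax=11-1=10
cmp eax, 5  (cmp 10,5)
jg loop: taken
esi=M[208]=20
ecx=(-5)|20=-1
edi=208+4=212
eax=10-1=9
cmp eax, 5  (cmp 9,5)
jg loop: taken
esi=M[212]=21
ecx=(-1)|21=-1
edi=212+4=216
eax=9-1=8
cmp eax, 5  (cmp 8,5)
jg loop: taken
esi=M[216]=2
ecx=(-1)|2=-1
edi=216+4=220
eax=8-1=7
cmp eax, 5  (cmp 7,5)
jg loop: taken
esi=M[220]=14
ecx=(-1)|14=-1
edi=220+4=224
eax=7-1=6
cmp eax, 5  (cmp 6,5)
jg loop: taken
esi=M[224]=24
ecx=(-1)|24=-1
edi=224+4=228
eax=6-1=5
cmp eax, 5  (cmp 5,5)
jg loop: not taken
ecx=(-1)^19=-20
mov [200], ecx → M[200]=-20
halt.

228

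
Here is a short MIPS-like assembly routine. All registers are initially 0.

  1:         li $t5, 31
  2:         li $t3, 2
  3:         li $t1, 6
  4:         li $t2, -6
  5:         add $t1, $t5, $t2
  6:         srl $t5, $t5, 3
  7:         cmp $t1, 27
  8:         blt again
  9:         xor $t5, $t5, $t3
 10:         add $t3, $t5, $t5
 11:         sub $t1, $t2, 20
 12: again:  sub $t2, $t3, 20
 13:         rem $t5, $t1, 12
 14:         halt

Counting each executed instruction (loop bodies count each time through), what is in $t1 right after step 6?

$t5=31
$t3=2
$t1=6
$t2=-6
$t1=31+(-6)=25
$t5=31>>3=3
After step 6: $t1 = 25.

25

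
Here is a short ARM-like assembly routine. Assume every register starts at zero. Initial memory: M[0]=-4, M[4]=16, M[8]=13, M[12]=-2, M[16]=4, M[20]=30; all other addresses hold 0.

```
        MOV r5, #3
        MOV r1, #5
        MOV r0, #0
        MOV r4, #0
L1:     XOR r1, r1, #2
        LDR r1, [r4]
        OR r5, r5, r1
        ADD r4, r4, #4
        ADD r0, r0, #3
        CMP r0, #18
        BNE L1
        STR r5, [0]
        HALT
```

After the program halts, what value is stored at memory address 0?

-1

r5=3
r1=5
r0=0
r4=0
r1=5^2=7
r1=M[0]=-4
r5=3|(-4)=-1
r4=0+4=4
r0=0+3=3
CMP r0, #18  (cmp 3,18)
BNE L1: taken
r1=(-4)^2=-2
r1=M[4]=16
r5=(-1)|16=-1
r4=4+4=8
r0=3+3=6
CMP r0, #18  (cmp 6,18)
BNE L1: taken
r1=16^2=18
r1=M[8]=13
r5=(-1)|13=-1
r4=8+4=12
r0=6+3=9
CMP r0, #18  (cmp 9,18)
BNE L1: taken
r1=13^2=15
r1=M[12]=-2
r5=(-1)|(-2)=-1
r4=12+4=16
r0=9+3=12
CMP r0, #18  (cmp 12,18)
BNE L1: taken
r1=(-2)^2=-4
r1=M[16]=4
r5=(-1)|4=-1
r4=16+4=20
r0=12+3=15
CMP r0, #18  (cmp 15,18)
BNE L1: taken
r1=4^2=6
r1=M[20]=30
r5=(-1)|30=-1
r4=20+4=24
r0=15+3=18
CMP r0, #18  (cmp 18,18)
BNE L1: not taken
STR r5, [0] → M[0]=-1
halt.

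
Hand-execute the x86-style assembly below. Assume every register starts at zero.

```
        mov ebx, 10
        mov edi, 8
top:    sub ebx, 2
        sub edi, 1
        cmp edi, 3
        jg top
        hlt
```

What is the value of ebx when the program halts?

ebx=10
edi=8
ebx=10-2=8
edi=8-1=7
cmp edi, 3  (cmp 7,3)
jg top: taken
ebx=8-2=6
edi=7-1=6
cmp edi, 3  (cmp 6,3)
jg top: taken
ebx=6-2=4
edi=6-1=5
cmp edi, 3  (cmp 5,3)
jg top: taken
ebx=4-2=2
edi=5-1=4
cmp edi, 3  (cmp 4,3)
jg top: taken
ebx=2-2=0
edi=4-1=3
cmp edi, 3  (cmp 3,3)
jg top: not taken
halt.

0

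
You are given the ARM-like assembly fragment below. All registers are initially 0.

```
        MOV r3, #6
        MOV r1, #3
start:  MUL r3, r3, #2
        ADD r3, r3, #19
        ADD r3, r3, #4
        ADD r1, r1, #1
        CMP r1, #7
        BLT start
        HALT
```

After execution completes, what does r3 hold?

MOV r3, #6 → r3=6
MOV r1, #3 → r1=3
MUL r3, r3, #2 → r3=6*2=12
ADD r3, r3, #19 → r3=12+19=31
ADD r3, r3, #4 → r3=31+4=35
ADD r1, r1, #1 → r1=3+1=4
CMP r1, #7  (cmp 4,7)
BLT start: taken
MUL r3, r3, #2 → r3=35*2=70
ADD r3, r3, #19 → r3=70+19=89
ADD r3, r3, #4 → r3=89+4=93
ADD r1, r1, #1 → r1=4+1=5
CMP r1, #7  (cmp 5,7)
BLT start: taken
MUL r3, r3, #2 → r3=93*2=186
ADD r3, r3, #19 → r3=186+19=205
ADD r3, r3, #4 → r3=205+4=209
ADD r1, r1, #1 → r1=5+1=6
CMP r1, #7  (cmp 6,7)
BLT start: taken
MUL r3, r3, #2 → r3=209*2=418
ADD r3, r3, #19 → r3=418+19=437
ADD r3, r3, #4 → r3=437+4=441
ADD r1, r1, #1 → r1=6+1=7
CMP r1, #7  (cmp 7,7)
BLT start: not taken
halt.

441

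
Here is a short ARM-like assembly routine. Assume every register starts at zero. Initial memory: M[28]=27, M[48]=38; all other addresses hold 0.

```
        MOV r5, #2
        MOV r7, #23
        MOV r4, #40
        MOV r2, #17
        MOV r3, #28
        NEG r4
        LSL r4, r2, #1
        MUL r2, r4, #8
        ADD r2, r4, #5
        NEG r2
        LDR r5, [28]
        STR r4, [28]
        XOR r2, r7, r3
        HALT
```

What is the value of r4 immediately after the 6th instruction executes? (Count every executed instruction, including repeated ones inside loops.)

r5=2
r7=23
r4=40
r2=17
r3=28
r4=-(40)=-40
After step 6: r4 = -40.

-40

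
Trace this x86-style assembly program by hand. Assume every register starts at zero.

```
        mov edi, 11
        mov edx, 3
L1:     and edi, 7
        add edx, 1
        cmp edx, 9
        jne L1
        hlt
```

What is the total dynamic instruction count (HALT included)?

mov edi, 11 → edi=11
mov edx, 3 → edx=3
and edi, 7 → edi=11&7=3
add edx, 1 → edx=3+1=4
cmp edx, 9  (cmp 4,9)
jne L1: taken
and edi, 7 → edi=3&7=3
add edx, 1 → edx=4+1=5
cmp edx, 9  (cmp 5,9)
jne L1: taken
and edi, 7 → edi=3&7=3
add edx, 1 → edx=5+1=6
cmp edx, 9  (cmp 6,9)
jne L1: taken
and edi, 7 → edi=3&7=3
add edx, 1 → edx=6+1=7
cmp edx, 9  (cmp 7,9)
jne L1: taken
and edi, 7 → edi=3&7=3
add edx, 1 → edx=7+1=8
cmp edx, 9  (cmp 8,9)
jne L1: taken
and edi, 7 → edi=3&7=3
add edx, 1 → edx=8+1=9
cmp edx, 9  (cmp 9,9)
jne L1: not taken
halt.
Total executed instructions: 27.

27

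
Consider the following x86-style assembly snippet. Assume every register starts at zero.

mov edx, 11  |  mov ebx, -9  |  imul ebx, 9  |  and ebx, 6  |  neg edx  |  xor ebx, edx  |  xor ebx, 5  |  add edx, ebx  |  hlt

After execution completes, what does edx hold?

-21

edx=11
ebx=-9
ebx=(-9)*9=-81
ebx=(-81)&6=6
edx=-(11)=-11
ebx=6^(-11)=-13
ebx=(-13)^5=-10
edx=(-11)+(-10)=-21
halt.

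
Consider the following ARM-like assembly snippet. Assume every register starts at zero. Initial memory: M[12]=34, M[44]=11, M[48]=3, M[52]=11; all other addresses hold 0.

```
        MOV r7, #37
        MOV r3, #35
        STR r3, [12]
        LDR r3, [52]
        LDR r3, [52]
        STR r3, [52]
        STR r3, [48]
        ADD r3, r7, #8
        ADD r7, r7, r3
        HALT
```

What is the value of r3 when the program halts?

after MOV r7, #37: r7=37
after MOV r3, #35: r3=35
STR r3, [12] → M[12]=35
after LDR r3, [52]: r3=M[52]=11
after LDR r3, [52]: r3=M[52]=11
STR r3, [52] → M[52]=11
STR r3, [48] → M[48]=11
after ADD r3, r7, #8: r3=37+8=45
after ADD r7, r7, r3: r7=37+45=82
halt.

45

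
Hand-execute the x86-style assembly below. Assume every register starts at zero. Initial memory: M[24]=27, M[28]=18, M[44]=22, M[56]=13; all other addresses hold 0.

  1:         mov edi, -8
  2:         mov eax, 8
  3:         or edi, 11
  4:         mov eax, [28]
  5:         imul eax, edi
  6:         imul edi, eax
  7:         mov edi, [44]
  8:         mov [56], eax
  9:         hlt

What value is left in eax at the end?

-90

mov edi, -8 → edi=-8
mov eax, 8 → eax=8
or edi, 11 → edi=(-8)|11=-5
mov eax, [28] → eax=M[28]=18
imul eax, edi → eax=18*(-5)=-90
imul edi, eax → edi=(-5)*(-90)=450
mov edi, [44] → edi=M[44]=22
mov [56], eax → M[56]=-90
halt.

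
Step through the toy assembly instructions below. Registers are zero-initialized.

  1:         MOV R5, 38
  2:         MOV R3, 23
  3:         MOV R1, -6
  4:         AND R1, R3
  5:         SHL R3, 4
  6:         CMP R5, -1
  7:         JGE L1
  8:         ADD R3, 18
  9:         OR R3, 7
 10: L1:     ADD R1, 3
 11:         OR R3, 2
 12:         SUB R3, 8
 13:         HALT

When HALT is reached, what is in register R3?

362

MOV R5, 38 → R5=38
MOV R3, 23 → R3=23
MOV R1, -6 → R1=-6
AND R1, R3 → R1=(-6)&23=18
SHL R3, 4 → R3=23<<4=368
CMP R5, -1  (cmp 38,-1)
JGE L1: taken
ADD R1, 3 → R1=18+3=21
OR R3, 2 → R3=368|2=370
SUB R3, 8 → R3=370-8=362
halt.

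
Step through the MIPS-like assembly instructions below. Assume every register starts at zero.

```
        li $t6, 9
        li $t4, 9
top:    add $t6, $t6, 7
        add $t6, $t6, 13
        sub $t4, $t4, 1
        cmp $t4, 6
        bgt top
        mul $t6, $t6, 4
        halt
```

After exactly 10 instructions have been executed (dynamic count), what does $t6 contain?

49

li $t6, 9 → $t6=9
li $t4, 9 → $t4=9
add $t6, $t6, 7 → $t6=9+7=16
add $t6, $t6, 13 → $t6=16+13=29
sub $t4, $t4, 1 → $t4=9-1=8
cmp $t4, 6  (cmp 8,6)
bgt top: taken
add $t6, $t6, 7 → $t6=29+7=36
add $t6, $t6, 13 → $t6=36+13=49
sub $t4, $t4, 1 → $t4=8-1=7
After step 10: $t6 = 49.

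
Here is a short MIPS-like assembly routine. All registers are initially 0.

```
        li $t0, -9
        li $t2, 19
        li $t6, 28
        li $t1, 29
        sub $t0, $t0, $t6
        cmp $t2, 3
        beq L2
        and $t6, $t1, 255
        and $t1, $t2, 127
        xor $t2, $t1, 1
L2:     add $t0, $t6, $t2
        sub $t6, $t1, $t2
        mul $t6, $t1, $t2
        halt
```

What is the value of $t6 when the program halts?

342

li $t0, -9 → $t0=-9
li $t2, 19 → $t2=19
li $t6, 28 → $t6=28
li $t1, 29 → $t1=29
sub $t0, $t0, $t6 → $t0=(-9)-28=-37
cmp $t2, 3  (cmp 19,3)
beq L2: not taken
and $t6, $t1, 255 → $t6=29&255=29
and $t1, $t2, 127 → $t1=19&127=19
xor $t2, $t1, 1 → $t2=19^1=18
add $t0, $t6, $t2 → $t0=29+18=47
sub $t6, $t1, $t2 → $t6=19-18=1
mul $t6, $t1, $t2 → $t6=19*18=342
halt.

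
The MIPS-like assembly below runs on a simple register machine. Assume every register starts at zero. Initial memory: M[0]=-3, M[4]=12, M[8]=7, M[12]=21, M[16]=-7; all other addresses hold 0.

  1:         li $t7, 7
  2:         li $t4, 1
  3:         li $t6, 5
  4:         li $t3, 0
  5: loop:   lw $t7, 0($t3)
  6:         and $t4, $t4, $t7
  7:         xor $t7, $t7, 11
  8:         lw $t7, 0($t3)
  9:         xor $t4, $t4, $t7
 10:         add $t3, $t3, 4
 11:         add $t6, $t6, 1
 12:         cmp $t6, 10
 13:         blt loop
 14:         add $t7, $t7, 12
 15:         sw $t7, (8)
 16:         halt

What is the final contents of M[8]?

5

li $t7, 7 → $t7=7
li $t4, 1 → $t4=1
li $t6, 5 → $t6=5
li $t3, 0 → $t3=0
lw $t7, 0($t3) → $t7=M[0]=-3
and $t4, $t4, $t7 → $t4=1&(-3)=1
xor $t7, $t7, 11 → $t7=(-3)^11=-10
lw $t7, 0($t3) → $t7=M[0]=-3
xor $t4, $t4, $t7 → $t4=1^(-3)=-4
add $t3, $t3, 4 → $t3=0+4=4
add $t6, $t6, 1 → $t6=5+1=6
cmp $t6, 10  (cmp 6,10)
blt loop: taken
lw $t7, 0($t3) → $t7=M[4]=12
and $t4, $t4, $t7 → $t4=(-4)&12=12
xor $t7, $t7, 11 → $t7=12^11=7
lw $t7, 0($t3) → $t7=M[4]=12
xor $t4, $t4, $t7 → $t4=12^12=0
add $t3, $t3, 4 → $t3=4+4=8
add $t6, $t6, 1 → $t6=6+1=7
cmp $t6, 10  (cmp 7,10)
blt loop: taken
lw $t7, 0($t3) → $t7=M[8]=7
and $t4, $t4, $t7 → $t4=0&7=0
xor $t7, $t7, 11 → $t7=7^11=12
lw $t7, 0($t3) → $t7=M[8]=7
xor $t4, $t4, $t7 → $t4=0^7=7
add $t3, $t3, 4 → $t3=8+4=12
add $t6, $t6, 1 → $t6=7+1=8
cmp $t6, 10  (cmp 8,10)
blt loop: taken
lw $t7, 0($t3) → $t7=M[12]=21
and $t4, $t4, $t7 → $t4=7&21=5
xor $t7, $t7, 11 → $t7=21^11=30
lw $t7, 0($t3) → $t7=M[12]=21
xor $t4, $t4, $t7 → $t4=5^21=16
add $t3, $t3, 4 → $t3=12+4=16
add $t6, $t6, 1 → $t6=8+1=9
cmp $t6, 10  (cmp 9,10)
blt loop: taken
lw $t7, 0($t3) → $t7=M[16]=-7
and $t4, $t4, $t7 → $t4=16&(-7)=16
xor $t7, $t7, 11 → $t7=(-7)^11=-14
lw $t7, 0($t3) → $t7=M[16]=-7
xor $t4, $t4, $t7 → $t4=16^(-7)=-23
add $t3, $t3, 4 → $t3=16+4=20
add $t6, $t6, 1 → $t6=9+1=10
cmp $t6, 10  (cmp 10,10)
blt loop: not taken
add $t7, $t7, 12 → $t7=(-7)+12=5
sw $t7, (8) → M[8]=5
halt.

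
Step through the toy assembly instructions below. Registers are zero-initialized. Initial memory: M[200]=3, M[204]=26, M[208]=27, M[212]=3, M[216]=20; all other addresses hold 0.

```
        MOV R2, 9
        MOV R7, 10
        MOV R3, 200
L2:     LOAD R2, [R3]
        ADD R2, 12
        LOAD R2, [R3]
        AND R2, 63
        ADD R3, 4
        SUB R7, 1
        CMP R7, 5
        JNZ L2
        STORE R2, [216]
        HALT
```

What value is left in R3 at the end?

after MOV R2, 9: R2=9
after MOV R7, 10: R7=10
after MOV R3, 200: R3=200
after LOAD R2, [R3]: R2=M[200]=3
after ADD R2, 12: R2=3+12=15
after LOAD R2, [R3]: R2=M[200]=3
after AND R2, 63: R2=3&63=3
after ADD R3, 4: R3=200+4=204
after SUB R7, 1: R7=10-1=9
CMP R7, 5  (cmp 9,5)
JNZ L2: taken
after LOAD R2, [R3]: R2=M[204]=26
after ADD R2, 12: R2=26+12=38
after LOAD R2, [R3]: R2=M[204]=26
after AND R2, 63: R2=26&63=26
after ADD R3, 4: R3=204+4=208
after SUB R7, 1: R7=9-1=8
CMP R7, 5  (cmp 8,5)
JNZ L2: taken
after LOAD R2, [R3]: R2=M[208]=27
after ADD R2, 12: R2=27+12=39
after LOAD R2, [R3]: R2=M[208]=27
after AND R2, 63: R2=27&63=27
after ADD R3, 4: R3=208+4=212
after SUB R7, 1: R7=8-1=7
CMP R7, 5  (cmp 7,5)
JNZ L2: taken
after LOAD R2, [R3]: R2=M[212]=3
after ADD R2, 12: R2=3+12=15
after LOAD R2, [R3]: R2=M[212]=3
after AND R2, 63: R2=3&63=3
after ADD R3, 4: R3=212+4=216
after SUB R7, 1: R7=7-1=6
CMP R7, 5  (cmp 6,5)
JNZ L2: taken
after LOAD R2, [R3]: R2=M[216]=20
after ADD R2, 12: R2=20+12=32
after LOAD R2, [R3]: R2=M[216]=20
after AND R2, 63: R2=20&63=20
after ADD R3, 4: R3=216+4=220
after SUB R7, 1: R7=6-1=5
CMP R7, 5  (cmp 5,5)
JNZ L2: not taken
STORE R2, [216] → M[216]=20
halt.

220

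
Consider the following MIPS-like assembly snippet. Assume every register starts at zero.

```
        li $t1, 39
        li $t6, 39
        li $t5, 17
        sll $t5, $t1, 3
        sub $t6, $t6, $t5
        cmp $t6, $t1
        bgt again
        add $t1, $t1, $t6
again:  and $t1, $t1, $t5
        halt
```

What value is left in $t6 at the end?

-273

after li $t1, 39: $t1=39
after li $t6, 39: $t6=39
after li $t5, 17: $t5=17
after sll $t5, $t1, 3: $t5=39<<3=312
after sub $t6, $t6, $t5: $t6=39-312=-273
cmp $t6, $t1  (cmp -273,39)
bgt again: not taken
after add $t1, $t1, $t6: $t1=39+(-273)=-234
after and $t1, $t1, $t5: $t1=(-234)&312=272
halt.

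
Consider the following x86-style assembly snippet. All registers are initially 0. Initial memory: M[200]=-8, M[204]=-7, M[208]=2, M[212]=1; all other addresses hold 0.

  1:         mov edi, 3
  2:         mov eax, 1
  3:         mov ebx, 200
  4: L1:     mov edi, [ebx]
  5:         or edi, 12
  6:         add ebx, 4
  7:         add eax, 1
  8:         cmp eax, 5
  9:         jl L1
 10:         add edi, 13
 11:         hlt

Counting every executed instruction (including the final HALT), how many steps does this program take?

mov edi, 3 → edi=3
mov eax, 1 → eax=1
mov ebx, 200 → ebx=200
mov edi, [ebx] → edi=M[200]=-8
or edi, 12 → edi=(-8)|12=-4
add ebx, 4 → ebx=200+4=204
add eax, 1 → eax=1+1=2
cmp eax, 5  (cmp 2,5)
jl L1: taken
mov edi, [ebx] → edi=M[204]=-7
or edi, 12 → edi=(-7)|12=-3
add ebx, 4 → ebx=204+4=208
add eax, 1 → eax=2+1=3
cmp eax, 5  (cmp 3,5)
jl L1: taken
mov edi, [ebx] → edi=M[208]=2
or edi, 12 → edi=2|12=14
add ebx, 4 → ebx=208+4=212
add eax, 1 → eax=3+1=4
cmp eax, 5  (cmp 4,5)
jl L1: taken
mov edi, [ebx] → edi=M[212]=1
or edi, 12 → edi=1|12=13
add ebx, 4 → ebx=212+4=216
add eax, 1 → eax=4+1=5
cmp eax, 5  (cmp 5,5)
jl L1: not taken
add edi, 13 → edi=13+13=26
halt.
Total executed instructions: 29.

29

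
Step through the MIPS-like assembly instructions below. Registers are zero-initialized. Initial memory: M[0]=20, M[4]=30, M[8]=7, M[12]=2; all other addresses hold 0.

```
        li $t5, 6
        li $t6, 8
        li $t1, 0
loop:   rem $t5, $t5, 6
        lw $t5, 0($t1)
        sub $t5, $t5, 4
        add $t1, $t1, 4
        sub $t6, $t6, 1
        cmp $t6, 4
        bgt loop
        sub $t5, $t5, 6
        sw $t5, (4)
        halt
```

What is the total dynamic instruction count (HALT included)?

34

after li $t5, 6: $t5=6
after li $t6, 8: $t6=8
after li $t1, 0: $t1=0
after rem $t5, $t5, 6: $t5=6%6=0
after lw $t5, 0($t1): $t5=M[0]=20
after sub $t5, $t5, 4: $t5=20-4=16
after add $t1, $t1, 4: $t1=0+4=4
after sub $t6, $t6, 1: $t6=8-1=7
cmp $t6, 4  (cmp 7,4)
bgt loop: taken
after rem $t5, $t5, 6: $t5=16%6=4
after lw $t5, 0($t1): $t5=M[4]=30
after sub $t5, $t5, 4: $t5=30-4=26
after add $t1, $t1, 4: $t1=4+4=8
after sub $t6, $t6, 1: $t6=7-1=6
cmp $t6, 4  (cmp 6,4)
bgt loop: taken
after rem $t5, $t5, 6: $t5=26%6=2
after lw $t5, 0($t1): $t5=M[8]=7
after sub $t5, $t5, 4: $t5=7-4=3
after add $t1, $t1, 4: $t1=8+4=12
after sub $t6, $t6, 1: $t6=6-1=5
cmp $t6, 4  (cmp 5,4)
bgt loop: taken
after rem $t5, $t5, 6: $t5=3%6=3
after lw $t5, 0($t1): $t5=M[12]=2
after sub $t5, $t5, 4: $t5=2-4=-2
after add $t1, $t1, 4: $t1=12+4=16
after sub $t6, $t6, 1: $t6=5-1=4
cmp $t6, 4  (cmp 4,4)
bgt loop: not taken
after sub $t5, $t5, 6: $t5=(-2)-6=-8
sw $t5, (4) → M[4]=-8
halt.
Total executed instructions: 34.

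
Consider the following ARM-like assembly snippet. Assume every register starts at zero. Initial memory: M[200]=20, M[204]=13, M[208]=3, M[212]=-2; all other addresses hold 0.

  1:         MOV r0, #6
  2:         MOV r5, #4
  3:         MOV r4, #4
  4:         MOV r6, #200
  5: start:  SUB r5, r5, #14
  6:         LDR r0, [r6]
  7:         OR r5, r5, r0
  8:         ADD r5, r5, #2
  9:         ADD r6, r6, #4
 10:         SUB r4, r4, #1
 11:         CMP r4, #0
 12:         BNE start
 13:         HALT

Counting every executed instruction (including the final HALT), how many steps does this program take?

after MOV r0, #6: r0=6
after MOV r5, #4: r5=4
after MOV r4, #4: r4=4
after MOV r6, #200: r6=200
after SUB r5, r5, #14: r5=4-14=-10
after LDR r0, [r6]: r0=M[200]=20
after OR r5, r5, r0: r5=(-10)|20=-10
after ADD r5, r5, #2: r5=(-10)+2=-8
after ADD r6, r6, #4: r6=200+4=204
after SUB r4, r4, #1: r4=4-1=3
CMP r4, #0  (cmp 3,0)
BNE start: taken
after SUB r5, r5, #14: r5=(-8)-14=-22
after LDR r0, [r6]: r0=M[204]=13
after OR r5, r5, r0: r5=(-22)|13=-17
after ADD r5, r5, #2: r5=(-17)+2=-15
after ADD r6, r6, #4: r6=204+4=208
after SUB r4, r4, #1: r4=3-1=2
CMP r4, #0  (cmp 2,0)
BNE start: taken
after SUB r5, r5, #14: r5=(-15)-14=-29
after LDR r0, [r6]: r0=M[208]=3
after OR r5, r5, r0: r5=(-29)|3=-29
after ADD r5, r5, #2: r5=(-29)+2=-27
after ADD r6, r6, #4: r6=208+4=212
after SUB r4, r4, #1: r4=2-1=1
CMP r4, #0  (cmp 1,0)
BNE start: taken
after SUB r5, r5, #14: r5=(-27)-14=-41
after LDR r0, [r6]: r0=M[212]=-2
after OR r5, r5, r0: r5=(-41)|(-2)=-1
after ADD r5, r5, #2: r5=(-1)+2=1
after ADD r6, r6, #4: r6=212+4=216
after SUB r4, r4, #1: r4=1-1=0
CMP r4, #0  (cmp 0,0)
BNE start: not taken
halt.
Total executed instructions: 37.

37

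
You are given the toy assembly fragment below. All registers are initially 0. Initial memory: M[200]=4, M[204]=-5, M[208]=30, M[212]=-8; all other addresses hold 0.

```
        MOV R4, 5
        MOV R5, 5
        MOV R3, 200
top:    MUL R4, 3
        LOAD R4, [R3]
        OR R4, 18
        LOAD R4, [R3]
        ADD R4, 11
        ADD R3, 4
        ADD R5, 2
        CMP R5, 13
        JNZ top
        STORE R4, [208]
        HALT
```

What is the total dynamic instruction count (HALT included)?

MOV R4, 5 → R4=5
MOV R5, 5 → R5=5
MOV R3, 200 → R3=200
MUL R4, 3 → R4=5*3=15
LOAD R4, [R3] → R4=M[200]=4
OR R4, 18 → R4=4|18=22
LOAD R4, [R3] → R4=M[200]=4
ADD R4, 11 → R4=4+11=15
ADD R3, 4 → R3=200+4=204
ADD R5, 2 → R5=5+2=7
CMP R5, 13  (cmp 7,13)
JNZ top: taken
MUL R4, 3 → R4=15*3=45
LOAD R4, [R3] → R4=M[204]=-5
OR R4, 18 → R4=(-5)|18=-5
LOAD R4, [R3] → R4=M[204]=-5
ADD R4, 11 → R4=(-5)+11=6
ADD R3, 4 → R3=204+4=208
ADD R5, 2 → R5=7+2=9
CMP R5, 13  (cmp 9,13)
JNZ top: taken
MUL R4, 3 → R4=6*3=18
LOAD R4, [R3] → R4=M[208]=30
OR R4, 18 → R4=30|18=30
LOAD R4, [R3] → R4=M[208]=30
ADD R4, 11 → R4=30+11=41
ADD R3, 4 → R3=208+4=212
ADD R5, 2 → R5=9+2=11
CMP R5, 13  (cmp 11,13)
JNZ top: taken
MUL R4, 3 → R4=41*3=123
LOAD R4, [R3] → R4=M[212]=-8
OR R4, 18 → R4=(-8)|18=-6
LOAD R4, [R3] → R4=M[212]=-8
ADD R4, 11 → R4=(-8)+11=3
ADD R3, 4 → R3=212+4=216
ADD R5, 2 → R5=11+2=13
CMP R5, 13  (cmp 13,13)
JNZ top: not taken
STORE R4, [208] → M[208]=3
halt.
Total executed instructions: 41.

41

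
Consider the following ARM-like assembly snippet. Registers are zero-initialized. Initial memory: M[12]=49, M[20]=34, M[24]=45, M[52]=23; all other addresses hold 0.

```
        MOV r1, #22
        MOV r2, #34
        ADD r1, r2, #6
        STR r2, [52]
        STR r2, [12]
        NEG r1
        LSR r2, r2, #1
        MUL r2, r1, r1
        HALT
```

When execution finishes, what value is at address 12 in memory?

34

after MOV r1, #22: r1=22
after MOV r2, #34: r2=34
after ADD r1, r2, #6: r1=34+6=40
STR r2, [52] → M[52]=34
STR r2, [12] → M[12]=34
after NEG r1: r1=-(40)=-40
after LSR r2, r2, #1: r2=34>>1=17
after MUL r2, r1, r1: r2=(-40)*(-40)=1600
halt.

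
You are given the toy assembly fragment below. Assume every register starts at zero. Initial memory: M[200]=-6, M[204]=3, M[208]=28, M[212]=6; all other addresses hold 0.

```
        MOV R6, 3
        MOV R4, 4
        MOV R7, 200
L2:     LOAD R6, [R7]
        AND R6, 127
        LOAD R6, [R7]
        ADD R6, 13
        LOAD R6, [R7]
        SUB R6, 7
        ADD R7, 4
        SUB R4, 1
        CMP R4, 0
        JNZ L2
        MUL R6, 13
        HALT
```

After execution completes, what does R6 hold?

after MOV R6, 3: R6=3
after MOV R4, 4: R4=4
after MOV R7, 200: R7=200
after LOAD R6, [R7]: R6=M[200]=-6
after AND R6, 127: R6=(-6)&127=122
after LOAD R6, [R7]: R6=M[200]=-6
after ADD R6, 13: R6=(-6)+13=7
after LOAD R6, [R7]: R6=M[200]=-6
after SUB R6, 7: R6=(-6)-7=-13
after ADD R7, 4: R7=200+4=204
after SUB R4, 1: R4=4-1=3
CMP R4, 0  (cmp 3,0)
JNZ L2: taken
after LOAD R6, [R7]: R6=M[204]=3
after AND R6, 127: R6=3&127=3
after LOAD R6, [R7]: R6=M[204]=3
after ADD R6, 13: R6=3+13=16
after LOAD R6, [R7]: R6=M[204]=3
after SUB R6, 7: R6=3-7=-4
after ADD R7, 4: R7=204+4=208
after SUB R4, 1: R4=3-1=2
CMP R4, 0  (cmp 2,0)
JNZ L2: taken
after LOAD R6, [R7]: R6=M[208]=28
after AND R6, 127: R6=28&127=28
after LOAD R6, [R7]: R6=M[208]=28
after ADD R6, 13: R6=28+13=41
after LOAD R6, [R7]: R6=M[208]=28
after SUB R6, 7: R6=28-7=21
after ADD R7, 4: R7=208+4=212
after SUB R4, 1: R4=2-1=1
CMP R4, 0  (cmp 1,0)
JNZ L2: taken
after LOAD R6, [R7]: R6=M[212]=6
after AND R6, 127: R6=6&127=6
after LOAD R6, [R7]: R6=M[212]=6
after ADD R6, 13: R6=6+13=19
after LOAD R6, [R7]: R6=M[212]=6
after SUB R6, 7: R6=6-7=-1
after ADD R7, 4: R7=212+4=216
after SUB R4, 1: R4=1-1=0
CMP R4, 0  (cmp 0,0)
JNZ L2: not taken
after MUL R6, 13: R6=(-1)*13=-13
halt.

-13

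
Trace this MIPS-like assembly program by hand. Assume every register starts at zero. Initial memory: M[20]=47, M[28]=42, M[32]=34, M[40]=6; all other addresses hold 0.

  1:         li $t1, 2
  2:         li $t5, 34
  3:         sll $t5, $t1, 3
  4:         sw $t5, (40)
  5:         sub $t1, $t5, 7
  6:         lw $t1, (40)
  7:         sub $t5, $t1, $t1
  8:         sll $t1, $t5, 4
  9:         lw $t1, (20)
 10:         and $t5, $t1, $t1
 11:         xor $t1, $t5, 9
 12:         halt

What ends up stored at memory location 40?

after li $t1, 2: $t1=2
after li $t5, 34: $t5=34
after sll $t5, $t1, 3: $t5=2<<3=16
sw $t5, (40) → M[40]=16
after sub $t1, $t5, 7: $t1=16-7=9
after lw $t1, (40): $t1=M[40]=16
after sub $t5, $t1, $t1: $t5=16-16=0
after sll $t1, $t5, 4: $t1=0<<4=0
after lw $t1, (20): $t1=M[20]=47
after and $t5, $t1, $t1: $t5=47&47=47
after xor $t1, $t5, 9: $t1=47^9=38
halt.

16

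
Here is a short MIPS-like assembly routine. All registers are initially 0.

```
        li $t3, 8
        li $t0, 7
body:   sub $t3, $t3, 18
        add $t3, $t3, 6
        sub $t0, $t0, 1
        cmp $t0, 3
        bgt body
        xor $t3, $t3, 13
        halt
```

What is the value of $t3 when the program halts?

-43

li $t3, 8 → $t3=8
li $t0, 7 → $t0=7
sub $t3, $t3, 18 → $t3=8-18=-10
add $t3, $t3, 6 → $t3=(-10)+6=-4
sub $t0, $t0, 1 → $t0=7-1=6
cmp $t0, 3  (cmp 6,3)
bgt body: taken
sub $t3, $t3, 18 → $t3=(-4)-18=-22
add $t3, $t3, 6 → $t3=(-22)+6=-16
sub $t0, $t0, 1 → $t0=6-1=5
cmp $t0, 3  (cmp 5,3)
bgt body: taken
sub $t3, $t3, 18 → $t3=(-16)-18=-34
add $t3, $t3, 6 → $t3=(-34)+6=-28
sub $t0, $t0, 1 → $t0=5-1=4
cmp $t0, 3  (cmp 4,3)
bgt body: taken
sub $t3, $t3, 18 → $t3=(-28)-18=-46
add $t3, $t3, 6 → $t3=(-46)+6=-40
sub $t0, $t0, 1 → $t0=4-1=3
cmp $t0, 3  (cmp 3,3)
bgt body: not taken
xor $t3, $t3, 13 → $t3=(-40)^13=-43
halt.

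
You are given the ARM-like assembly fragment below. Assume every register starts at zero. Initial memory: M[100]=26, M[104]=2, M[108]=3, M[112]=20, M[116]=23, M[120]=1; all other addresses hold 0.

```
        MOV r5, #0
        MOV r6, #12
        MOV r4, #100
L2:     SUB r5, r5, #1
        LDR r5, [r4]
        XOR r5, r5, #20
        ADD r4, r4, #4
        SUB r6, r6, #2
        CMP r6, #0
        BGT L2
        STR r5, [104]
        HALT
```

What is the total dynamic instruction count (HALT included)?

r5=0
r6=12
r4=100
r5=0-1=-1
r5=M[100]=26
r5=26^20=14
r4=100+4=104
r6=12-2=10
CMP r6, #0  (cmp 10,0)
BGT L2: taken
r5=14-1=13
r5=M[104]=2
r5=2^20=22
r4=104+4=108
r6=10-2=8
CMP r6, #0  (cmp 8,0)
BGT L2: taken
r5=22-1=21
r5=M[108]=3
r5=3^20=23
r4=108+4=112
r6=8-2=6
CMP r6, #0  (cmp 6,0)
BGT L2: taken
r5=23-1=22
r5=M[112]=20
r5=20^20=0
r4=112+4=116
r6=6-2=4
CMP r6, #0  (cmp 4,0)
BGT L2: taken
r5=0-1=-1
r5=M[116]=23
r5=23^20=3
r4=116+4=120
r6=4-2=2
CMP r6, #0  (cmp 2,0)
BGT L2: taken
r5=3-1=2
r5=M[120]=1
r5=1^20=21
r4=120+4=124
r6=2-2=0
CMP r6, #0  (cmp 0,0)
BGT L2: not taken
STR r5, [104] → M[104]=21
halt.
Total executed instructions: 47.

47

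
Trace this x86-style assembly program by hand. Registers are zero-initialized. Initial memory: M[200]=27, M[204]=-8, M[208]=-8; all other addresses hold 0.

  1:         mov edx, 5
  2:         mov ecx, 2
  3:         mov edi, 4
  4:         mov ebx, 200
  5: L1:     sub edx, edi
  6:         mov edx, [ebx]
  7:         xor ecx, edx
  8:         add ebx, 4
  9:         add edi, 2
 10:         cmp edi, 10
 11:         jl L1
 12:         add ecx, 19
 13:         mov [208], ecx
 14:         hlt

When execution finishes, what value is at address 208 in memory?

44

mov edx, 5 → edx=5
mov ecx, 2 → ecx=2
mov edi, 4 → edi=4
mov ebx, 200 → ebx=200
sub edx, edi → edx=5-4=1
mov edx, [ebx] → edx=M[200]=27
xor ecx, edx → ecx=2^27=25
add ebx, 4 → ebx=200+4=204
add edi, 2 → edi=4+2=6
cmp edi, 10  (cmp 6,10)
jl L1: taken
sub edx, edi → edx=27-6=21
mov edx, [ebx] → edx=M[204]=-8
xor ecx, edx → ecx=25^(-8)=-31
add ebx, 4 → ebx=204+4=208
add edi, 2 → edi=6+2=8
cmp edi, 10  (cmp 8,10)
jl L1: taken
sub edx, edi → edx=(-8)-8=-16
mov edx, [ebx] → edx=M[208]=-8
xor ecx, edx → ecx=(-31)^(-8)=25
add ebx, 4 → ebx=208+4=212
add edi, 2 → edi=8+2=10
cmp edi, 10  (cmp 10,10)
jl L1: not taken
add ecx, 19 → ecx=25+19=44
mov [208], ecx → M[208]=44
halt.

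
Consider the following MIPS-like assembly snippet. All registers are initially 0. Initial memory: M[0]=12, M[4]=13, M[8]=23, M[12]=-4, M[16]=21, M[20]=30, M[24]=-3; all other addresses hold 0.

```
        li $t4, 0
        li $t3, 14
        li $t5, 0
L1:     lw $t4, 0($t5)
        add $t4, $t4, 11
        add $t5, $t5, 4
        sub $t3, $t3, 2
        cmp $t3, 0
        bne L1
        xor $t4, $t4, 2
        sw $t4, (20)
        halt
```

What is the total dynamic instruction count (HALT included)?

48

$t4=0
$t3=14
$t5=0
$t4=M[0]=12
$t4=12+11=23
$t5=0+4=4
$t3=14-2=12
cmp $t3, 0  (cmp 12,0)
bne L1: taken
$t4=M[4]=13
$t4=13+11=24
$t5=4+4=8
$t3=12-2=10
cmp $t3, 0  (cmp 10,0)
bne L1: taken
$t4=M[8]=23
$t4=23+11=34
$t5=8+4=12
$t3=10-2=8
cmp $t3, 0  (cmp 8,0)
bne L1: taken
$t4=M[12]=-4
$t4=(-4)+11=7
$t5=12+4=16
$t3=8-2=6
cmp $t3, 0  (cmp 6,0)
bne L1: taken
$t4=M[16]=21
$t4=21+11=32
$t5=16+4=20
$t3=6-2=4
cmp $t3, 0  (cmp 4,0)
bne L1: taken
$t4=M[20]=30
$t4=30+11=41
$t5=20+4=24
$t3=4-2=2
cmp $t3, 0  (cmp 2,0)
bne L1: taken
$t4=M[24]=-3
$t4=(-3)+11=8
$t5=24+4=28
$t3=2-2=0
cmp $t3, 0  (cmp 0,0)
bne L1: not taken
$t4=8^2=10
sw $t4, (20) → M[20]=10
halt.
Total executed instructions: 48.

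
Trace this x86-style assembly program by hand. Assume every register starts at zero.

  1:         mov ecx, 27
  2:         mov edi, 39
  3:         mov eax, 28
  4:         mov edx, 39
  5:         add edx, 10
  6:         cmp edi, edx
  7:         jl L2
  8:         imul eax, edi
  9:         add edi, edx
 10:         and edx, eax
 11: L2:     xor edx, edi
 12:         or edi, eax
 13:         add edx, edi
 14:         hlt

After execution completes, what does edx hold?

85

ecx=27
edi=39
eax=28
edx=39
edx=39+10=49
cmp edi, edx  (cmp 39,49)
jl L2: taken
edx=49^39=22
edi=39|28=63
edx=22+63=85
halt.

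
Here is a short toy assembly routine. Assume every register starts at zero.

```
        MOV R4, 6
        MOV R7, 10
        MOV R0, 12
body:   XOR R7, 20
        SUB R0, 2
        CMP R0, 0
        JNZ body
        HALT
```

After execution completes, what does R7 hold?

10

R4=6
R7=10
R0=12
R7=10^20=30
R0=12-2=10
CMP R0, 0  (cmp 10,0)
JNZ body: taken
R7=30^20=10
R0=10-2=8
CMP R0, 0  (cmp 8,0)
JNZ body: taken
R7=10^20=30
R0=8-2=6
CMP R0, 0  (cmp 6,0)
JNZ body: taken
R7=30^20=10
R0=6-2=4
CMP R0, 0  (cmp 4,0)
JNZ body: taken
R7=10^20=30
R0=4-2=2
CMP R0, 0  (cmp 2,0)
JNZ body: taken
R7=30^20=10
R0=2-2=0
CMP R0, 0  (cmp 0,0)
JNZ body: not taken
halt.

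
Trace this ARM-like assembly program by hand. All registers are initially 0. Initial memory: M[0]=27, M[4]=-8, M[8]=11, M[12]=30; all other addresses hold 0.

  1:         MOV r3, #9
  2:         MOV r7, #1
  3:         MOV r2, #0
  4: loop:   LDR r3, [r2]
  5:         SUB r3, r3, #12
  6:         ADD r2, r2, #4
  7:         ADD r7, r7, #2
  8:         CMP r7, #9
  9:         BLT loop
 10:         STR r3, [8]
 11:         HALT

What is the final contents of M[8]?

18

MOV r3, #9 → r3=9
MOV r7, #1 → r7=1
MOV r2, #0 → r2=0
LDR r3, [r2] → r3=M[0]=27
SUB r3, r3, #12 → r3=27-12=15
ADD r2, r2, #4 → r2=0+4=4
ADD r7, r7, #2 → r7=1+2=3
CMP r7, #9  (cmp 3,9)
BLT loop: taken
LDR r3, [r2] → r3=M[4]=-8
SUB r3, r3, #12 → r3=(-8)-12=-20
ADD r2, r2, #4 → r2=4+4=8
ADD r7, r7, #2 → r7=3+2=5
CMP r7, #9  (cmp 5,9)
BLT loop: taken
LDR r3, [r2] → r3=M[8]=11
SUB r3, r3, #12 → r3=11-12=-1
ADD r2, r2, #4 → r2=8+4=12
ADD r7, r7, #2 → r7=5+2=7
CMP r7, #9  (cmp 7,9)
BLT loop: taken
LDR r3, [r2] → r3=M[12]=30
SUB r3, r3, #12 → r3=30-12=18
ADD r2, r2, #4 → r2=12+4=16
ADD r7, r7, #2 → r7=7+2=9
CMP r7, #9  (cmp 9,9)
BLT loop: not taken
STR r3, [8] → M[8]=18
halt.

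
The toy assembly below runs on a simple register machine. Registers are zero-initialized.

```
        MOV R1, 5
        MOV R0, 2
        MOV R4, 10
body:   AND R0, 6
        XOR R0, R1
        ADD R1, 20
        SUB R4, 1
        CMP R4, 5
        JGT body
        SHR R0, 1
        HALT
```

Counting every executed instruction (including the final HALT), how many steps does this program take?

35

MOV R1, 5 → R1=5
MOV R0, 2 → R0=2
MOV R4, 10 → R4=10
AND R0, 6 → R0=2&6=2
XOR R0, R1 → R0=2^5=7
ADD R1, 20 → R1=5+20=25
SUB R4, 1 → R4=10-1=9
CMP R4, 5  (cmp 9,5)
JGT body: taken
AND R0, 6 → R0=7&6=6
XOR R0, R1 → R0=6^25=31
ADD R1, 20 → R1=25+20=45
SUB R4, 1 → R4=9-1=8
CMP R4, 5  (cmp 8,5)
JGT body: taken
AND R0, 6 → R0=31&6=6
XOR R0, R1 → R0=6^45=43
ADD R1, 20 → R1=45+20=65
SUB R4, 1 → R4=8-1=7
CMP R4, 5  (cmp 7,5)
JGT body: taken
AND R0, 6 → R0=43&6=2
XOR R0, R1 → R0=2^65=67
ADD R1, 20 → R1=65+20=85
SUB R4, 1 → R4=7-1=6
CMP R4, 5  (cmp 6,5)
JGT body: taken
AND R0, 6 → R0=67&6=2
XOR R0, R1 → R0=2^85=87
ADD R1, 20 → R1=85+20=105
SUB R4, 1 → R4=6-1=5
CMP R4, 5  (cmp 5,5)
JGT body: not taken
SHR R0, 1 → R0=87>>1=43
halt.
Total executed instructions: 35.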